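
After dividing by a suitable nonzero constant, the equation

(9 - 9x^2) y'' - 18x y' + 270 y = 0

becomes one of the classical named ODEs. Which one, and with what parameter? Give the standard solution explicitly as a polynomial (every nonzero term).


All three coefficients share the factor 9; dividing through by 9 gives  (1 - x^2) y'' - 2x y' + 30 y = 0.
This matches the Legendre equation (1 - x^2) y'' - 2x y' + n(n+1) y = 0 (note the -2x y' term) with n(n+1) = 30, so n = 5; the polynomial solution is P_5(x).
With y = sum_k a_k x^k, matching x^k gives (k+2)(k+1) a_{k+2} = [k(k+1) - n(n+1)] a_k = (k - 5)(k + 6) a_k. The right side vanishes at k = 5, so the series with the parity of 5 terminates at degree 5.
Standard normalization (P_n(1) = 1): leading coefficient (2n)!/(2^n (n!)^2) = 3628800/(32*14400) = 63/8, so a_5 = 63/8. Work downward with a_k = (k+1)(k+2) a_{k+2} / ((k - 5)(k + 6)):
  a_3 = (4)(5)(63/8) / ((3 - 5)(3 + 6)) = (315/2)/(-18) = -35/4
  a_1 = (2)(3)(-35/4) / ((1 - 5)(1 + 6)) = (-105/2)/(-28) = 15/8
Hence P_5(x) = 63 x^5/8 - 35 x^3/4 + 15 x/8.

P_5(x); series = 63 x^5/8 - 35 x^3/4 + 15 x/8


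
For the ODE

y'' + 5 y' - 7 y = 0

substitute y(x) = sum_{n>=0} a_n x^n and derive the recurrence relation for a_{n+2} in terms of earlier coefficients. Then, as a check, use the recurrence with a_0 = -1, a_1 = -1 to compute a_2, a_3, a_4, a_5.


Substitute y = sum_n a_n x^n.
y''(x) has coefficient (n+2)(n+1) a_{n+2} at x^n;
5 y'(x) has coefficient 5 (n+1) a_{n+1} at x^n;
-7 y(x) has coefficient -7 a_n at x^n.
Matching x^n: (n+2)(n+1) a_{n+2} + 5 (n+1) a_{n+1} - 7 a_n = 0.
Thus a_{n+2} = [-5 (n+1) a_{n+1} + 7 a_n] / ((n+1)(n+2)).

Check with a_0 = -1, a_1 = -1 (apply the recurrence for n = 0, 1, 2, 3): a_0 = -1, a_1 = -1, a_2 = -1, a_3 = 1/2, a_4 = -29/24, a_5 = 83/60.

a_(n+2) = [-5 (n+1) a_(n+1) + 7 a_n] / ((n+1)(n+2)); check: a_0 = -1, a_1 = -1, a_2 = -1, a_3 = 1/2, a_4 = -29/24, a_5 = 83/60


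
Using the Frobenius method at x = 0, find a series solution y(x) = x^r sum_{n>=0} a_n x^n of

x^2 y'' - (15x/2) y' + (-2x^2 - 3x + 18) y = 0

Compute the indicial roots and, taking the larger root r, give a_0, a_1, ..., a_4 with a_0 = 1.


Write in Frobenius form y'' + (p(x)/x) y' + (q(x)/x^2) y = 0:
  p(x) = -15/2,  q(x) = -2x^2 - 3x + 18.
Indicial equation: r(r-1) + (-15/2) r + (18) = 0 -> roots r_1 = 9/2, r_2 = 4.
Take r = r_1 = 9/2. Let y(x) = x^r sum_{n>=0} a_n x^n with a_0 = 1.
Substitute y = x^r sum a_n x^n and match x^{r+n}. The recurrence is
  D(n) a_n - 3 a_{n-1} - 2 a_{n-2} = 0,  where D(n) = (r+n)(r+n-1) + (-15/2)(r+n) + (18).
  a_n = [3 a_{n-1} + 2 a_{n-2}] / D(n).
Since the indicial polynomial factors as (r - r_1)(r - r_2), D(n) = (r_1 + n - r_1)(r_1 + n - r_2) = n(n + 1/2).
Evaluating step by step (a_0 = 1):
  n = 1: D(1) = 1(1 + 1/2) = 3/2; numerator = 3(1) = 3; a_1 = (3)/(3/2) = 2
  n = 2: D(2) = 2(2 + 1/2) = 5; numerator = 3(2) + 2(1) = 8; a_2 = (8)/(5) = 8/5
  n = 3: D(3) = 3(3 + 1/2) = 21/2; numerator = 3(8/5) + 2(2) = 44/5; a_3 = (44/5)/(21/2) = 88/105
  n = 4: D(4) = 4(4 + 1/2) = 18; numerator = 3(88/105) + 2(8/5) = 40/7; a_4 = (40/7)/(18) = 20/63

r = 9/2; a_0 = 1; a_1 = 2; a_2 = 8/5; a_3 = 88/105; a_4 = 20/63


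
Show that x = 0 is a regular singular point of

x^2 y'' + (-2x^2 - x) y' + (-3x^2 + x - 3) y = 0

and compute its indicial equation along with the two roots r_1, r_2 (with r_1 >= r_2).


Divide by x^2 to reach normal form y'' + P_1(x) y' + P_2(x) y = 0 with P_1(x) = -2 - 1/x and P_2(x) = -3 + 1/x - 3/x^2.
x = 0 is a singular point because the y'-coefficient -2 - 1/x has a pole at x = 0 and the y-coefficient -3 + 1/x - 3/x^2 has a pole at x = 0.
It is a regular singular point because x P_1(x) = p(x) = -2x - 1 and x^2 P_2(x) = q(x) = -3x^2 + x - 3 are polynomials, hence analytic at x = 0.
p(0) = -1,  q(0) = -3.
Indicial equation: r(r-1) + p(0) r + q(0) = 0, i.e. r^2 + (p(0) - 1) r + q(0) = 0, i.e. r^2 - 2 r - 3 = 0.
Discriminant: (-2)^2 - 4(-3) = 16, so r = (2 ± 4)/2.
Solving: r_1 = 3, r_2 = -1.

indicial: r^2 - 2 r - 3 = 0; roots r_1 = 3, r_2 = -1


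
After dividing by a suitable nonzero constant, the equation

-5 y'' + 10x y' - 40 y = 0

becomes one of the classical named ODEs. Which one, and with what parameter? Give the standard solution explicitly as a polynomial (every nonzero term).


All three coefficients share the factor -5; dividing through by -5 gives  y'' - 2x y' + 8 y = 0.
This matches the Hermite equation y'' - 2x y' + 2n y = 0 with 2n = 8, so n = 4; the polynomial solution is H_4(x).
With y = sum_k a_k x^k, matching x^k gives (k+2)(k+1) a_{k+2} = 2(k - n) a_k = 2(k - 4) a_k. The right side vanishes at k = 4, so the series with the parity of 4 terminates at degree 4.
Standard normalization: leading coefficient of H_n is 2^n, so a_4 = 2^4 = 16. Work downward with a_k = (k+1)(k+2) a_{k+2} / (2(k - n)):
  a_2 = (3)(4)(16) / (2(2 - 4)) = 192/(-4) = -48
  a_0 = (1)(2)(-48) / (2(0 - 4)) = -96/(-8) = 12
Hence H_4(x) = 16 x^4 - 48 x^2 + 12.

H_4(x); series = 16 x^4 - 48 x^2 + 12


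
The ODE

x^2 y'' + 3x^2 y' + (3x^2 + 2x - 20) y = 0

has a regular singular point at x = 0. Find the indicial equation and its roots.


Divide by x^2 to reach normal form y'' + P_1(x) y' + P_2(x) y = 0 with P_1(x) = 3 and P_2(x) = 3 + 2/x - 20/x^2.
x = 0 is a singular point because the y-coefficient 3 + 2/x - 20/x^2 has a pole at x = 0.
It is a regular singular point because x P_1(x) = p(x) = 3x and x^2 P_2(x) = q(x) = 3x^2 + 2x - 20 are polynomials, hence analytic at x = 0.
p(0) = 0,  q(0) = -20.
Indicial equation: r(r-1) + p(0) r + q(0) = 0, i.e. r^2 + (p(0) - 1) r + q(0) = 0, i.e. r^2 - 1 r - 20 = 0.
Discriminant: (-1)^2 - 4(-20) = 81, so r = (1 ± 9)/2.
Solving: r_1 = 5, r_2 = -4.

indicial: r^2 - 1 r - 20 = 0; roots r_1 = 5, r_2 = -4


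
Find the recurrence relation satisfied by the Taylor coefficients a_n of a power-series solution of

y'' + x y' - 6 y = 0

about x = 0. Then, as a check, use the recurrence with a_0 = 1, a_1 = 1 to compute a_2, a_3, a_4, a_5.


Substitute y = sum_n a_n x^n.
y''(x) has coefficient (n+2)(n+1) a_{n+2} at x^n;
x y'(x) has coefficient n a_n at x^n (shift);
-6 y(x) has coefficient -6 a_n at x^n.
Matching x^n: (n+2)(n+1) a_{n+2} + (n - 6) a_n = 0.
Thus a_{n+2} = (-n + 6) / ((n+1)(n+2)) * a_n.

Check with a_0 = 1, a_1 = 1 (apply the recurrence for n = 0, 1, 2, 3): a_0 = 1, a_1 = 1, a_2 = 3, a_3 = 5/6, a_4 = 1, a_5 = 1/8.

a_(n+2) = (-n + 6) / ((n+1)(n+2)) * a_n; check: a_0 = 1, a_1 = 1, a_2 = 3, a_3 = 5/6, a_4 = 1, a_5 = 1/8


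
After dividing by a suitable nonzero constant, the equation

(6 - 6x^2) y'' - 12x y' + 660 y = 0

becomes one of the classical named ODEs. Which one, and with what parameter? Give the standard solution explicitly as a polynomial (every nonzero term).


All three coefficients share the factor 6; dividing through by 6 gives  (1 - x^2) y'' - 2x y' + 110 y = 0.
This matches the Legendre equation (1 - x^2) y'' - 2x y' + n(n+1) y = 0 (note the -2x y' term) with n(n+1) = 110, so n = 10; the polynomial solution is P_10(x).
With y = sum_k a_k x^k, matching x^k gives (k+2)(k+1) a_{k+2} = [k(k+1) - n(n+1)] a_k = (k - 10)(k + 11) a_k. The right side vanishes at k = 10, so the series with the parity of 10 terminates at degree 10.
Standard normalization (P_n(1) = 1): leading coefficient (2n)!/(2^n (n!)^2) = 2432902008176640000/(1024*13168189440000) = 46189/256, so a_10 = 46189/256. Work downward with a_k = (k+1)(k+2) a_{k+2} / ((k - 10)(k + 11)):
  a_8 = (9)(10)(46189/256) / ((8 - 10)(8 + 11)) = (2078505/128)/(-38) = -109395/256
  a_6 = (7)(8)(-109395/256) / ((6 - 10)(6 + 11)) = (-765765/32)/(-68) = 45045/128
  a_4 = (5)(6)(45045/128) / ((4 - 10)(4 + 11)) = (675675/64)/(-90) = -15015/128
  a_2 = (3)(4)(-15015/128) / ((2 - 10)(2 + 11)) = (-45045/32)/(-104) = 3465/256
  a_0 = (1)(2)(3465/256) / ((0 - 10)(0 + 11)) = (3465/128)/(-110) = -63/256
Hence P_10(x) = 46189 x^10/256 - 109395 x^8/256 + 45045 x^6/128 - 15015 x^4/128 + 3465 x^2/256 - 63/256.

P_10(x); series = 46189 x^10/256 - 109395 x^8/256 + 45045 x^6/128 - 15015 x^4/128 + 3465 x^2/256 - 63/256


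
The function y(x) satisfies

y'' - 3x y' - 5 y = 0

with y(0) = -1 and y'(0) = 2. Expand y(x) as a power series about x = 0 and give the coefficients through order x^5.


Ansatz: y(x) = sum_{n>=0} a_n x^n, so y'(x) = sum_{n>=1} n a_n x^(n-1) and y''(x) = sum_{n>=2} n(n-1) a_n x^(n-2).
Substitute into P(x) y'' + Q(x) y' + R(x) y = 0 with P(x) = 1, Q(x) = -3x, R(x) = -5, and match powers of x.
Initial conditions: a_0 = -1, a_1 = 2.
Setting the coefficient of each power of x to zero and solving order by order (substituting the coefficients already found):
  x^0: 2 a_2 - 5 a_0 = 0  ->  2 a_2 = 5 a_0 = -5  ->  a_2 = -5/2
  x^1: 6 a_3 - 8 a_1 = 0  ->  6 a_3 = 8 a_1 = 16  ->  a_3 = 8/3
  x^2: 12 a_4 - 11 a_2 = 0  ->  12 a_4 = 11 a_2 = -55/2  ->  a_4 = -55/24
  x^3: 20 a_5 - 14 a_3 = 0  ->  20 a_5 = 14 a_3 = 112/3  ->  a_5 = 28/15
Truncated series: y(x) = -1 + 2 x - (5/2) x^2 + (8/3) x^3 - (55/24) x^4 + (28/15) x^5 + O(x^6).

a_0 = -1; a_1 = 2; a_2 = -5/2; a_3 = 8/3; a_4 = -55/24; a_5 = 28/15


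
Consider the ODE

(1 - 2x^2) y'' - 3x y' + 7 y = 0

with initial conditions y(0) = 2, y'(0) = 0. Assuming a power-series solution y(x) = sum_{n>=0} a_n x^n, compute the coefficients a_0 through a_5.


Ansatz: y(x) = sum_{n>=0} a_n x^n, so y'(x) = sum_{n>=1} n a_n x^(n-1) and y''(x) = sum_{n>=2} n(n-1) a_n x^(n-2).
Substitute into P(x) y'' + Q(x) y' + R(x) y = 0 with P(x) = 1 - 2x^2, Q(x) = -3x, R(x) = 7, and match powers of x.
Initial conditions: a_0 = 2, a_1 = 0.
Setting the coefficient of each power of x to zero and solving order by order (substituting the coefficients already found):
  x^0: 2 a_2 + 7 a_0 = 0  ->  2 a_2 = -7 a_0 = -14  ->  a_2 = -7
  x^1: 6 a_3 + 4 a_1 = 0  ->  6 a_3 = -4 a_1 = 0  ->  a_3 = 0
  x^2: 12 a_4 - 3 a_2 = 0  ->  12 a_4 = 3 a_2 = -21  ->  a_4 = -7/4
  x^3: 20 a_5 - 14 a_3 = 0  ->  20 a_5 = 14 a_3 = 0  ->  a_5 = 0
Truncated series: y(x) = 2 - 7 x^2 - (7/4) x^4 + O(x^6).

a_0 = 2; a_1 = 0; a_2 = -7; a_3 = 0; a_4 = -7/4; a_5 = 0


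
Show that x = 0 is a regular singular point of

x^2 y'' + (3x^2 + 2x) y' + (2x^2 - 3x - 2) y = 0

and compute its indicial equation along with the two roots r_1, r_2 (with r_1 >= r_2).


Divide by x^2 to reach normal form y'' + P_1(x) y' + P_2(x) y = 0 with P_1(x) = 3 + 2/x and P_2(x) = 2 - 3/x - 2/x^2.
x = 0 is a singular point because the y'-coefficient 3 + 2/x has a pole at x = 0 and the y-coefficient 2 - 3/x - 2/x^2 has a pole at x = 0.
It is a regular singular point because x P_1(x) = p(x) = 3x + 2 and x^2 P_2(x) = q(x) = 2x^2 - 3x - 2 are polynomials, hence analytic at x = 0.
p(0) = 2,  q(0) = -2.
Indicial equation: r(r-1) + p(0) r + q(0) = 0, i.e. r^2 + (p(0) - 1) r + q(0) = 0, i.e. r^2 + 1 r - 2 = 0.
Discriminant: (1)^2 - 4(-2) = 9, so r = (-1 ± 3)/2.
Solving: r_1 = 1, r_2 = -2.

indicial: r^2 + 1 r - 2 = 0; roots r_1 = 1, r_2 = -2


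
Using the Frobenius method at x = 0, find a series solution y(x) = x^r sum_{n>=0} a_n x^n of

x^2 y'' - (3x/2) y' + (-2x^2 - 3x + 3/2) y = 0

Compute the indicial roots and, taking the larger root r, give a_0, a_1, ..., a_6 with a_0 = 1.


Write in Frobenius form y'' + (p(x)/x) y' + (q(x)/x^2) y = 0:
  p(x) = -3/2,  q(x) = -2x^2 - 3x + 3/2.
Indicial equation: r(r-1) + (-3/2) r + (3/2) = 0 -> roots r_1 = 3/2, r_2 = 1.
Take r = r_1 = 3/2. Let y(x) = x^r sum_{n>=0} a_n x^n with a_0 = 1.
Substitute y = x^r sum a_n x^n and match x^{r+n}. The recurrence is
  D(n) a_n - 3 a_{n-1} - 2 a_{n-2} = 0,  where D(n) = (r+n)(r+n-1) + (-3/2)(r+n) + (3/2).
  a_n = [3 a_{n-1} + 2 a_{n-2}] / D(n).
Since the indicial polynomial factors as (r - r_1)(r - r_2), D(n) = (r_1 + n - r_1)(r_1 + n - r_2) = n(n + 1/2).
Evaluating step by step (a_0 = 1):
  n = 1: D(1) = 1(1 + 1/2) = 3/2; numerator = 3(1) = 3; a_1 = (3)/(3/2) = 2
  n = 2: D(2) = 2(2 + 1/2) = 5; numerator = 3(2) + 2(1) = 8; a_2 = (8)/(5) = 8/5
  n = 3: D(3) = 3(3 + 1/2) = 21/2; numerator = 3(8/5) + 2(2) = 44/5; a_3 = (44/5)/(21/2) = 88/105
  n = 4: D(4) = 4(4 + 1/2) = 18; numerator = 3(88/105) + 2(8/5) = 40/7; a_4 = (40/7)/(18) = 20/63
  n = 5: D(5) = 5(5 + 1/2) = 55/2; numerator = 3(20/63) + 2(88/105) = 92/35; a_5 = (92/35)/(55/2) = 184/1925
  n = 6: D(6) = 6(6 + 1/2) = 39; numerator = 3(184/1925) + 2(20/63) = 15968/17325; a_6 = (15968/17325)/(39) = 15968/675675

r = 3/2; a_0 = 1; a_1 = 2; a_2 = 8/5; a_3 = 88/105; a_4 = 20/63; a_5 = 184/1925; a_6 = 15968/675675


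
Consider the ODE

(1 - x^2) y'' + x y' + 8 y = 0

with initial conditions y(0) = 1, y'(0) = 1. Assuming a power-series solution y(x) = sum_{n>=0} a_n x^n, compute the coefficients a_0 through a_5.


Ansatz: y(x) = sum_{n>=0} a_n x^n, so y'(x) = sum_{n>=1} n a_n x^(n-1) and y''(x) = sum_{n>=2} n(n-1) a_n x^(n-2).
Substitute into P(x) y'' + Q(x) y' + R(x) y = 0 with P(x) = 1 - x^2, Q(x) = x, R(x) = 8, and match powers of x.
Initial conditions: a_0 = 1, a_1 = 1.
Setting the coefficient of each power of x to zero and solving order by order (substituting the coefficients already found):
  x^0: 2 a_2 + 8 a_0 = 0  ->  2 a_2 = -8 a_0 = -8  ->  a_2 = -4
  x^1: 6 a_3 + 9 a_1 = 0  ->  6 a_3 = -9 a_1 = -9  ->  a_3 = -3/2
  x^2: 12 a_4 + 8 a_2 = 0  ->  12 a_4 = -8 a_2 = 32  ->  a_4 = 8/3
  x^3: 20 a_5 + 5 a_3 = 0  ->  20 a_5 = -5 a_3 = 15/2  ->  a_5 = 3/8
Truncated series: y(x) = 1 + x - 4 x^2 - (3/2) x^3 + (8/3) x^4 + (3/8) x^5 + O(x^6).

a_0 = 1; a_1 = 1; a_2 = -4; a_3 = -3/2; a_4 = 8/3; a_5 = 3/8


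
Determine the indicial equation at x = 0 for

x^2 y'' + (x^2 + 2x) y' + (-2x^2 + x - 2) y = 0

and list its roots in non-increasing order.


Divide by x^2 to reach normal form y'' + P_1(x) y' + P_2(x) y = 0 with P_1(x) = 1 + 2/x and P_2(x) = -2 + 1/x - 2/x^2.
x = 0 is a singular point because the y'-coefficient 1 + 2/x has a pole at x = 0 and the y-coefficient -2 + 1/x - 2/x^2 has a pole at x = 0.
It is a regular singular point because x P_1(x) = p(x) = x + 2 and x^2 P_2(x) = q(x) = -2x^2 + x - 2 are polynomials, hence analytic at x = 0.
p(0) = 2,  q(0) = -2.
Indicial equation: r(r-1) + p(0) r + q(0) = 0, i.e. r^2 + (p(0) - 1) r + q(0) = 0, i.e. r^2 + 1 r - 2 = 0.
Discriminant: (1)^2 - 4(-2) = 9, so r = (-1 ± 3)/2.
Solving: r_1 = 1, r_2 = -2.

indicial: r^2 + 1 r - 2 = 0; roots r_1 = 1, r_2 = -2


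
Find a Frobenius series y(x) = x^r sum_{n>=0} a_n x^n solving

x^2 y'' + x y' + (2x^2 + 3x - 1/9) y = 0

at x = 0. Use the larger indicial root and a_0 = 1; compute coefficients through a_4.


Write in Frobenius form y'' + (p(x)/x) y' + (q(x)/x^2) y = 0:
  p(x) = 1,  q(x) = 2x^2 + 3x - 1/9.
Indicial equation: r(r-1) + (1) r + (-1/9) = 0 -> roots r_1 = 1/3, r_2 = -1/3.
Take r = r_1 = 1/3. Let y(x) = x^r sum_{n>=0} a_n x^n with a_0 = 1.
Substitute y = x^r sum a_n x^n and match x^{r+n}. The recurrence is
  D(n) a_n + 3 a_{n-1} + 2 a_{n-2} = 0,  where D(n) = (r+n)(r+n-1) + (1)(r+n) + (-1/9).
  a_n = [-3 a_{n-1} - 2 a_{n-2}] / D(n).
Since the indicial polynomial factors as (r - r_1)(r - r_2), D(n) = (r_1 + n - r_1)(r_1 + n - r_2) = n(n + 2/3).
Evaluating step by step (a_0 = 1):
  n = 1: D(1) = 1(1 + 2/3) = 5/3; numerator = -3(1) = -3; a_1 = (-3)/(5/3) = -9/5
  n = 2: D(2) = 2(2 + 2/3) = 16/3; numerator = -3(-9/5) - 2(1) = 17/5; a_2 = (17/5)/(16/3) = 51/80
  n = 3: D(3) = 3(3 + 2/3) = 11; numerator = -3(51/80) - 2(-9/5) = 27/16; a_3 = (27/16)/(11) = 27/176
  n = 4: D(4) = 4(4 + 2/3) = 56/3; numerator = -3(27/176) - 2(51/80) = -1527/880; a_4 = (-1527/880)/(56/3) = -4581/49280

r = 1/3; a_0 = 1; a_1 = -9/5; a_2 = 51/80; a_3 = 27/176; a_4 = -4581/49280


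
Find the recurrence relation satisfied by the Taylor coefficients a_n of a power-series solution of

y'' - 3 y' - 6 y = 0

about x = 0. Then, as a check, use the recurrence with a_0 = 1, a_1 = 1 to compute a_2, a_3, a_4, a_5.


Substitute y = sum_n a_n x^n.
y''(x) has coefficient (n+2)(n+1) a_{n+2} at x^n;
-3 y'(x) has coefficient -3 (n+1) a_{n+1} at x^n;
-6 y(x) has coefficient -6 a_n at x^n.
Matching x^n: (n+2)(n+1) a_{n+2} - 3 (n+1) a_{n+1} - 6 a_n = 0.
Thus a_{n+2} = [3 (n+1) a_{n+1} + 6 a_n] / ((n+1)(n+2)).

Check with a_0 = 1, a_1 = 1 (apply the recurrence for n = 0, 1, 2, 3): a_0 = 1, a_1 = 1, a_2 = 9/2, a_3 = 11/2, a_4 = 51/8, a_5 = 219/40.

a_(n+2) = [3 (n+1) a_(n+1) + 6 a_n] / ((n+1)(n+2)); check: a_0 = 1, a_1 = 1, a_2 = 9/2, a_3 = 11/2, a_4 = 51/8, a_5 = 219/40


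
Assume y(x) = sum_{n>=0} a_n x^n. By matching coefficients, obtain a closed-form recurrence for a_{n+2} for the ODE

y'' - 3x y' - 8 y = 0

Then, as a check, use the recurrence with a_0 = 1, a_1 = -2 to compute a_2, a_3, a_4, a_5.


Substitute y = sum_n a_n x^n.
y''(x) has coefficient (n+2)(n+1) a_{n+2} at x^n;
-3 x y'(x) has coefficient -3 n a_n at x^n (shift);
-8 y(x) has coefficient -8 a_n at x^n.
Matching x^n: (n+2)(n+1) a_{n+2} + (-3n - 8) a_n = 0.
Thus a_{n+2} = (3n + 8) / ((n+1)(n+2)) * a_n.

Check with a_0 = 1, a_1 = -2 (apply the recurrence for n = 0, 1, 2, 3): a_0 = 1, a_1 = -2, a_2 = 4, a_3 = -11/3, a_4 = 14/3, a_5 = -187/60.

a_(n+2) = (3n + 8) / ((n+1)(n+2)) * a_n; check: a_0 = 1, a_1 = -2, a_2 = 4, a_3 = -11/3, a_4 = 14/3, a_5 = -187/60


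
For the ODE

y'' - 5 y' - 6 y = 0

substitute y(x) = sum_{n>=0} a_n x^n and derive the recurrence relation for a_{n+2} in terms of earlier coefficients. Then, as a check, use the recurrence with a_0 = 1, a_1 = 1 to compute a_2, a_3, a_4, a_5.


Substitute y = sum_n a_n x^n.
y''(x) has coefficient (n+2)(n+1) a_{n+2} at x^n;
-5 y'(x) has coefficient -5 (n+1) a_{n+1} at x^n;
-6 y(x) has coefficient -6 a_n at x^n.
Matching x^n: (n+2)(n+1) a_{n+2} - 5 (n+1) a_{n+1} - 6 a_n = 0.
Thus a_{n+2} = [5 (n+1) a_{n+1} + 6 a_n] / ((n+1)(n+2)).

Check with a_0 = 1, a_1 = 1 (apply the recurrence for n = 0, 1, 2, 3): a_0 = 1, a_1 = 1, a_2 = 11/2, a_3 = 61/6, a_4 = 371/24, a_5 = 2221/120.

a_(n+2) = [5 (n+1) a_(n+1) + 6 a_n] / ((n+1)(n+2)); check: a_0 = 1, a_1 = 1, a_2 = 11/2, a_3 = 61/6, a_4 = 371/24, a_5 = 2221/120


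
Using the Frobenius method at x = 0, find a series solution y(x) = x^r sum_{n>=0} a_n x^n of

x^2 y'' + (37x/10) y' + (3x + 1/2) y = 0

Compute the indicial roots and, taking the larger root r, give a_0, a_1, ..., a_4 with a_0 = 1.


Write in Frobenius form y'' + (p(x)/x) y' + (q(x)/x^2) y = 0:
  p(x) = 37/10,  q(x) = 3x + 1/2.
Indicial equation: r(r-1) + (37/10) r + (1/2) = 0 -> roots r_1 = -1/5, r_2 = -5/2.
Take r = r_1 = -1/5. Let y(x) = x^r sum_{n>=0} a_n x^n with a_0 = 1.
Substitute y = x^r sum a_n x^n and match x^{r+n}. The recurrence is
  D(n) a_n + 3 a_{n-1} = 0,  where D(n) = (r+n)(r+n-1) + (37/10)(r+n) + (1/2).
  a_n = -3 / D(n) * a_{n-1}.
Since the indicial polynomial factors as (r - r_1)(r - r_2), D(n) = (r_1 + n - r_1)(r_1 + n - r_2) = n(n + 23/10).
Evaluating step by step (a_0 = 1):
  n = 1: D(1) = 1(1 + 23/10) = 33/10; numerator = -3(1) = -3; a_1 = (-3)/(33/10) = -10/11
  n = 2: D(2) = 2(2 + 23/10) = 43/5; numerator = -3(-10/11) = 30/11; a_2 = (30/11)/(43/5) = 150/473
  n = 3: D(3) = 3(3 + 23/10) = 159/10; numerator = -3(150/473) = -450/473; a_3 = (-450/473)/(159/10) = -1500/25069
  n = 4: D(4) = 4(4 + 23/10) = 126/5; numerator = -3(-1500/25069) = 4500/25069; a_4 = (4500/25069)/(126/5) = 1250/175483

r = -1/5; a_0 = 1; a_1 = -10/11; a_2 = 150/473; a_3 = -1500/25069; a_4 = 1250/175483


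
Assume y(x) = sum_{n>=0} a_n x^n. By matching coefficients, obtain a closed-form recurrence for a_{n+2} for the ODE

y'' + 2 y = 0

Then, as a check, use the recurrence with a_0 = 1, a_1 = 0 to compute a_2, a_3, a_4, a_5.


Substitute y = sum_n a_n x^n into y'' + (const) y = 0.
y''(x) = sum_{n>=0} (n+2)(n+1) a_{n+2} x^n.
The ODE becomes sum_n [(n+2)(n+1) a_{n+2} + 2 a_n] x^n = 0.
Setting each coefficient to zero gives the recurrence:
  (n+2)(n+1) a_{n+2} + 2 a_n = 0,
  a_{n+2} = -2 / ((n+1)(n+2)) a_n.

Check with a_0 = 1, a_1 = 0 (apply the recurrence for n = 0, 1, 2, 3): a_0 = 1, a_1 = 0, a_2 = -1, a_3 = 0, a_4 = 1/6, a_5 = 0.

a_{n+2} = -2/((n+1)(n+2)) * a_n; check: a_0 = 1, a_1 = 0, a_2 = -1, a_3 = 0, a_4 = 1/6, a_5 = 0


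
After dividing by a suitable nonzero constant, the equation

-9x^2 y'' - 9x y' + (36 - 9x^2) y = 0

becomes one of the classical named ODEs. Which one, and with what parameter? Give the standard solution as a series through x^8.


All three coefficients share the factor -9; dividing through by -9 gives  x^2 y'' + x y' + (x^2 - 4) y = 0.
This matches the Bessel equation x^2 y'' + x y' + (x^2 - nu^2) y = 0 with nu^2 = 4, so nu = 2; the solution bounded at x = 0 is J_2(x).
Frobenius at x = 0: indicial roots ±nu; for r = nu the recurrence k(k + 2nu) c_k = -c_{k-2} gives the standard series J_nu(x) = sum_{k>=0} (-1)^k / (k! (k+nu)!) (x/2)^(2k+nu). Evaluate the first 4 terms:
  k = 0: (-1)^0 / (0! * 2! * 2^2) x^2 = 1/(1*2*4) x^2 = (1/8) x^2
  k = 1: (-1)^1 / (1! * 3! * 2^4) x^4 = -1/(1*6*16) x^4 = (-1/96) x^4
  k = 2: (-1)^2 / (2! * 4! * 2^6) x^6 = 1/(2*24*64) x^6 = (1/3072) x^6
  k = 3: (-1)^3 / (3! * 5! * 2^8) x^8 = -1/(6*120*256) x^8 = (-1/184320) x^8
Hence J_2(x) = -x^8/184320 + x^6/3072 - x^4/96 + x^2/8 + ....

J_2(x); series = -x^8/184320 + x^6/3072 - x^4/96 + x^2/8


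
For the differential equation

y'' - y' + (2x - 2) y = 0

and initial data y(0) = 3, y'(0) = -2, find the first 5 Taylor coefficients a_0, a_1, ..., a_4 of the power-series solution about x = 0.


Ansatz: y(x) = sum_{n>=0} a_n x^n, so y'(x) = sum_{n>=1} n a_n x^(n-1) and y''(x) = sum_{n>=2} n(n-1) a_n x^(n-2).
Substitute into P(x) y'' + Q(x) y' + R(x) y = 0 with P(x) = 1, Q(x) = -1, R(x) = 2x - 2, and match powers of x.
Initial conditions: a_0 = 3, a_1 = -2.
Setting the coefficient of each power of x to zero and solving order by order (substituting the coefficients already found):
  x^0: 2 a_2 - a_1 - 2 a_0 = 0  ->  2 a_2 = a_1 + 2 a_0 = 4  ->  a_2 = 2
  x^1: 6 a_3 - 2 a_2 - 2 a_1 + 2 a_0 = 0  ->  6 a_3 = 2 a_2 + 2 a_1 - 2 a_0 = -6  ->  a_3 = -1
  x^2: 12 a_4 - 3 a_3 - 2 a_2 + 2 a_1 = 0  ->  12 a_4 = 3 a_3 + 2 a_2 - 2 a_1 = 5  ->  a_4 = 5/12
Truncated series: y(x) = 3 - 2 x + 2 x^2 - x^3 + (5/12) x^4 + O(x^5).

a_0 = 3; a_1 = -2; a_2 = 2; a_3 = -1; a_4 = 5/12


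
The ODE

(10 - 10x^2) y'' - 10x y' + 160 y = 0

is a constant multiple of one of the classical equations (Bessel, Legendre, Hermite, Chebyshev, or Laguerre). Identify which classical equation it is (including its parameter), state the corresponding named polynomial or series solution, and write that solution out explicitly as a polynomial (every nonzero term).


All three coefficients share the factor 10; dividing through by 10 gives  (1 - x^2) y'' - x y' + 16 y = 0.
This matches the Chebyshev equation (1 - x^2) y'' - x y' + n^2 y = 0 (note the -x y' term, not -2x y') with n^2 = 16, so n = 4; the polynomial solution is T_4(x).
With y = sum_k a_k x^k, matching x^k gives (k+2)(k+1) a_{k+2} = (k^2 - n^2) a_k = (k - 4)(k + 4) a_k. The right side vanishes at k = 4, so the series with the parity of 4 terminates at degree 4.
Standard normalization: leading coefficient of T_n is 2^(n-1), so a_4 = 2^3 = 8. Work downward with a_k = (k+1)(k+2) a_{k+2} / ((k - 4)(k + 4)):
  a_2 = (3)(4)(8) / ((2 - 4)(2 + 4)) = 96/(-12) = -8
  a_0 = (1)(2)(-8) / ((0 - 4)(0 + 4)) = -16/(-16) = 1
Hence T_4(x) = 8 x^4 - 8 x^2 + 1.

T_4(x); series = 8 x^4 - 8 x^2 + 1


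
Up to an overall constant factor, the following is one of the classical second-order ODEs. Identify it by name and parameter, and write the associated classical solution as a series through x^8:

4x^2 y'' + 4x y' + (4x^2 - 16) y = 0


All three coefficients share the factor 4; dividing through by 4 gives  x^2 y'' + x y' + (x^2 - 4) y = 0.
This matches the Bessel equation x^2 y'' + x y' + (x^2 - nu^2) y = 0 with nu^2 = 4, so nu = 2; the solution bounded at x = 0 is J_2(x).
Frobenius at x = 0: indicial roots ±nu; for r = nu the recurrence k(k + 2nu) c_k = -c_{k-2} gives the standard series J_nu(x) = sum_{k>=0} (-1)^k / (k! (k+nu)!) (x/2)^(2k+nu). Evaluate the first 4 terms:
  k = 0: (-1)^0 / (0! * 2! * 2^2) x^2 = 1/(1*2*4) x^2 = (1/8) x^2
  k = 1: (-1)^1 / (1! * 3! * 2^4) x^4 = -1/(1*6*16) x^4 = (-1/96) x^4
  k = 2: (-1)^2 / (2! * 4! * 2^6) x^6 = 1/(2*24*64) x^6 = (1/3072) x^6
  k = 3: (-1)^3 / (3! * 5! * 2^8) x^8 = -1/(6*120*256) x^8 = (-1/184320) x^8
Hence J_2(x) = -x^8/184320 + x^6/3072 - x^4/96 + x^2/8 + ....

J_2(x); series = -x^8/184320 + x^6/3072 - x^4/96 + x^2/8


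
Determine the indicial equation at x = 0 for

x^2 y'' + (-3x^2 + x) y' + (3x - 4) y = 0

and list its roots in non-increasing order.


Divide by x^2 to reach normal form y'' + P_1(x) y' + P_2(x) y = 0 with P_1(x) = -3 + 1/x and P_2(x) = 3/x - 4/x^2.
x = 0 is a singular point because the y'-coefficient -3 + 1/x has a pole at x = 0 and the y-coefficient 3/x - 4/x^2 has a pole at x = 0.
It is a regular singular point because x P_1(x) = p(x) = 1 - 3x and x^2 P_2(x) = q(x) = 3x - 4 are polynomials, hence analytic at x = 0.
p(0) = 1,  q(0) = -4.
Indicial equation: r(r-1) + p(0) r + q(0) = 0, i.e. r^2 + (p(0) - 1) r + q(0) = 0, i.e. r^2 - 4 = 0.
Discriminant: (0)^2 - 4(-4) = 16, so r = (0 ± 4)/2.
Solving: r_1 = 2, r_2 = -2.

indicial: r^2 - 4 = 0; roots r_1 = 2, r_2 = -2


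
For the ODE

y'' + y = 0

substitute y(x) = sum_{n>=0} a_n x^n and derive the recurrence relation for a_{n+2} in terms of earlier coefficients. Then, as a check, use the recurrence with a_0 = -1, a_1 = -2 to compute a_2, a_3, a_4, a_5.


Substitute y = sum_n a_n x^n into y'' + (const) y = 0.
y''(x) = sum_{n>=0} (n+2)(n+1) a_{n+2} x^n.
The ODE becomes sum_n [(n+2)(n+1) a_{n+2} + 1 a_n] x^n = 0.
Setting each coefficient to zero gives the recurrence:
  (n+2)(n+1) a_{n+2} + 1 a_n = 0,
  a_{n+2} = -1 / ((n+1)(n+2)) a_n.

Check with a_0 = -1, a_1 = -2 (apply the recurrence for n = 0, 1, 2, 3): a_0 = -1, a_1 = -2, a_2 = 1/2, a_3 = 1/3, a_4 = -1/24, a_5 = -1/60.

a_{n+2} = -1/((n+1)(n+2)) * a_n; check: a_0 = -1, a_1 = -2, a_2 = 1/2, a_3 = 1/3, a_4 = -1/24, a_5 = -1/60


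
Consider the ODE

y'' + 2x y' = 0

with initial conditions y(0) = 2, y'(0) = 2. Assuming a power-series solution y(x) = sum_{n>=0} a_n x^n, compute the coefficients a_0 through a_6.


Ansatz: y(x) = sum_{n>=0} a_n x^n, so y'(x) = sum_{n>=1} n a_n x^(n-1) and y''(x) = sum_{n>=2} n(n-1) a_n x^(n-2).
Substitute into P(x) y'' + Q(x) y' + R(x) y = 0 with P(x) = 1, Q(x) = 2x, R(x) = 0, and match powers of x.
Initial conditions: a_0 = 2, a_1 = 2.
Setting the coefficient of each power of x to zero and solving order by order (substituting the coefficients already found):
  x^0: 2 a_2 = 0  ->  a_2 = 0
  x^1: 6 a_3 + 2 a_1 = 0  ->  6 a_3 = -2 a_1 = -4  ->  a_3 = -2/3
  x^2: 12 a_4 + 4 a_2 = 0  ->  12 a_4 = -4 a_2 = 0  ->  a_4 = 0
  x^3: 20 a_5 + 6 a_3 = 0  ->  20 a_5 = -6 a_3 = 4  ->  a_5 = 1/5
  x^4: 30 a_6 + 8 a_4 = 0  ->  30 a_6 = -8 a_4 = 0  ->  a_6 = 0
Truncated series: y(x) = 2 + 2 x - (2/3) x^3 + (1/5) x^5 + O(x^7).

a_0 = 2; a_1 = 2; a_2 = 0; a_3 = -2/3; a_4 = 0; a_5 = 1/5; a_6 = 0


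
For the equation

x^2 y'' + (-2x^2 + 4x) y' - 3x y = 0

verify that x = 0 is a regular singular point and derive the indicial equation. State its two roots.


Divide by x^2 to reach normal form y'' + P_1(x) y' + P_2(x) y = 0 with P_1(x) = -2 + 4/x and P_2(x) = -3/x.
x = 0 is a singular point because the y'-coefficient -2 + 4/x has a pole at x = 0 and the y-coefficient -3/x has a pole at x = 0.
It is a regular singular point because x P_1(x) = p(x) = 4 - 2x and x^2 P_2(x) = q(x) = -3x are polynomials, hence analytic at x = 0.
p(0) = 4,  q(0) = 0.
Indicial equation: r(r-1) + p(0) r + q(0) = 0, i.e. r^2 + (p(0) - 1) r + q(0) = 0, i.e. r^2 + 3 r = 0.
Discriminant: (3)^2 - 4(0) = 9, so r = (-3 ± 3)/2.
Solving: r_1 = 0, r_2 = -3.

indicial: r^2 + 3 r = 0; roots r_1 = 0, r_2 = -3


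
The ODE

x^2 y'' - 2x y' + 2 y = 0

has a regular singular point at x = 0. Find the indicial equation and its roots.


Divide by x^2 to reach normal form y'' + P_1(x) y' + P_2(x) y = 0 with P_1(x) = -2/x and P_2(x) = 2/x^2.
x = 0 is a singular point because the y'-coefficient -2/x has a pole at x = 0 and the y-coefficient 2/x^2 has a pole at x = 0.
It is a regular singular point because x P_1(x) = p(x) = -2 and x^2 P_2(x) = q(x) = 2 are polynomials, hence analytic at x = 0.
p(0) = -2,  q(0) = 2.
Indicial equation: r(r-1) + p(0) r + q(0) = 0, i.e. r^2 + (p(0) - 1) r + q(0) = 0, i.e. r^2 - 3 r + 2 = 0.
Discriminant: (-3)^2 - 4(2) = 1, so r = (3 ± 1)/2.
Solving: r_1 = 2, r_2 = 1.

indicial: r^2 - 3 r + 2 = 0; roots r_1 = 2, r_2 = 1


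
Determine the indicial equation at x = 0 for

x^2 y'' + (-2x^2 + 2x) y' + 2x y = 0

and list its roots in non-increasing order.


Divide by x^2 to reach normal form y'' + P_1(x) y' + P_2(x) y = 0 with P_1(x) = -2 + 2/x and P_2(x) = 2/x.
x = 0 is a singular point because the y'-coefficient -2 + 2/x has a pole at x = 0 and the y-coefficient 2/x has a pole at x = 0.
It is a regular singular point because x P_1(x) = p(x) = 2 - 2x and x^2 P_2(x) = q(x) = 2x are polynomials, hence analytic at x = 0.
p(0) = 2,  q(0) = 0.
Indicial equation: r(r-1) + p(0) r + q(0) = 0, i.e. r^2 + (p(0) - 1) r + q(0) = 0, i.e. r^2 + 1 r = 0.
Discriminant: (1)^2 - 4(0) = 1, so r = (-1 ± 1)/2.
Solving: r_1 = 0, r_2 = -1.

indicial: r^2 + 1 r = 0; roots r_1 = 0, r_2 = -1


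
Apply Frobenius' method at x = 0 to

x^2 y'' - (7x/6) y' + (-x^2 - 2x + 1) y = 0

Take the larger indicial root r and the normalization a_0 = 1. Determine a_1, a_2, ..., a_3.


Write in Frobenius form y'' + (p(x)/x) y' + (q(x)/x^2) y = 0:
  p(x) = -7/6,  q(x) = -x^2 - 2x + 1.
Indicial equation: r(r-1) + (-7/6) r + (1) = 0 -> roots r_1 = 3/2, r_2 = 2/3.
Take r = r_1 = 3/2. Let y(x) = x^r sum_{n>=0} a_n x^n with a_0 = 1.
Substitute y = x^r sum a_n x^n and match x^{r+n}. The recurrence is
  D(n) a_n - 2 a_{n-1} - 1 a_{n-2} = 0,  where D(n) = (r+n)(r+n-1) + (-7/6)(r+n) + (1).
  a_n = [2 a_{n-1} + 1 a_{n-2}] / D(n).
Since the indicial polynomial factors as (r - r_1)(r - r_2), D(n) = (r_1 + n - r_1)(r_1 + n - r_2) = n(n + 5/6).
Evaluating step by step (a_0 = 1):
  n = 1: D(1) = 1(1 + 5/6) = 11/6; numerator = 2(1) = 2; a_1 = (2)/(11/6) = 12/11
  n = 2: D(2) = 2(2 + 5/6) = 17/3; numerator = 2(12/11) + 1(1) = 35/11; a_2 = (35/11)/(17/3) = 105/187
  n = 3: D(3) = 3(3 + 5/6) = 23/2; numerator = 2(105/187) + 1(12/11) = 414/187; a_3 = (414/187)/(23/2) = 36/187

r = 3/2; a_0 = 1; a_1 = 12/11; a_2 = 105/187; a_3 = 36/187


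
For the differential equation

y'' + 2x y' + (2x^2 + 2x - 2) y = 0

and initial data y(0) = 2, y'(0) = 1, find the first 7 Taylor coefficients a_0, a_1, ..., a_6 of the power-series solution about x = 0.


Ansatz: y(x) = sum_{n>=0} a_n x^n, so y'(x) = sum_{n>=1} n a_n x^(n-1) and y''(x) = sum_{n>=2} n(n-1) a_n x^(n-2).
Substitute into P(x) y'' + Q(x) y' + R(x) y = 0 with P(x) = 1, Q(x) = 2x, R(x) = 2x^2 + 2x - 2, and match powers of x.
Initial conditions: a_0 = 2, a_1 = 1.
Setting the coefficient of each power of x to zero and solving order by order (substituting the coefficients already found):
  x^0: 2 a_2 - 2 a_0 = 0  ->  2 a_2 = 2 a_0 = 4  ->  a_2 = 2
  x^1: 6 a_3 + 2 a_0 = 0  ->  6 a_3 = -2 a_0 = -4  ->  a_3 = -2/3
  x^2: 12 a_4 + 2 a_2 + 2 a_1 + 2 a_0 = 0  ->  12 a_4 = -2 a_2 - 2 a_1 - 2 a_0 = -10  ->  a_4 = -5/6
  x^3: 20 a_5 + 4 a_3 + 2 a_2 + 2 a_1 = 0  ->  20 a_5 = -4 a_3 - 2 a_2 - 2 a_1 = -10/3  ->  a_5 = -1/6
  x^4: 30 a_6 + 6 a_4 + 2 a_3 + 2 a_2 = 0  ->  30 a_6 = -6 a_4 - 2 a_3 - 2 a_2 = 7/3  ->  a_6 = 7/90
Truncated series: y(x) = 2 + x + 2 x^2 - (2/3) x^3 - (5/6) x^4 - (1/6) x^5 + (7/90) x^6 + O(x^7).

a_0 = 2; a_1 = 1; a_2 = 2; a_3 = -2/3; a_4 = -5/6; a_5 = -1/6; a_6 = 7/90


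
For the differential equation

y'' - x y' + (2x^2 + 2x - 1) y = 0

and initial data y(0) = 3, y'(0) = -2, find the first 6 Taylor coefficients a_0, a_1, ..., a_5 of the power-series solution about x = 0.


Ansatz: y(x) = sum_{n>=0} a_n x^n, so y'(x) = sum_{n>=1} n a_n x^(n-1) and y''(x) = sum_{n>=2} n(n-1) a_n x^(n-2).
Substitute into P(x) y'' + Q(x) y' + R(x) y = 0 with P(x) = 1, Q(x) = -x, R(x) = 2x^2 + 2x - 1, and match powers of x.
Initial conditions: a_0 = 3, a_1 = -2.
Setting the coefficient of each power of x to zero and solving order by order (substituting the coefficients already found):
  x^0: 2 a_2 - a_0 = 0  ->  2 a_2 = a_0 = 3  ->  a_2 = 3/2
  x^1: 6 a_3 - 2 a_1 + 2 a_0 = 0  ->  6 a_3 = 2 a_1 - 2 a_0 = -10  ->  a_3 = -5/3
  x^2: 12 a_4 - 3 a_2 + 2 a_1 + 2 a_0 = 0  ->  12 a_4 = 3 a_2 - 2 a_1 - 2 a_0 = 5/2  ->  a_4 = 5/24
  x^3: 20 a_5 - 4 a_3 + 2 a_2 + 2 a_1 = 0  ->  20 a_5 = 4 a_3 - 2 a_2 - 2 a_1 = -17/3  ->  a_5 = -17/60
Truncated series: y(x) = 3 - 2 x + (3/2) x^2 - (5/3) x^3 + (5/24) x^4 - (17/60) x^5 + O(x^6).

a_0 = 3; a_1 = -2; a_2 = 3/2; a_3 = -5/3; a_4 = 5/24; a_5 = -17/60


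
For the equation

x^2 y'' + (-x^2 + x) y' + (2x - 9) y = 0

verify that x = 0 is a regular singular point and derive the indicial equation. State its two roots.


Divide by x^2 to reach normal form y'' + P_1(x) y' + P_2(x) y = 0 with P_1(x) = -1 + 1/x and P_2(x) = 2/x - 9/x^2.
x = 0 is a singular point because the y'-coefficient -1 + 1/x has a pole at x = 0 and the y-coefficient 2/x - 9/x^2 has a pole at x = 0.
It is a regular singular point because x P_1(x) = p(x) = 1 - x and x^2 P_2(x) = q(x) = 2x - 9 are polynomials, hence analytic at x = 0.
p(0) = 1,  q(0) = -9.
Indicial equation: r(r-1) + p(0) r + q(0) = 0, i.e. r^2 + (p(0) - 1) r + q(0) = 0, i.e. r^2 - 9 = 0.
Discriminant: (0)^2 - 4(-9) = 36, so r = (0 ± 6)/2.
Solving: r_1 = 3, r_2 = -3.

indicial: r^2 - 9 = 0; roots r_1 = 3, r_2 = -3


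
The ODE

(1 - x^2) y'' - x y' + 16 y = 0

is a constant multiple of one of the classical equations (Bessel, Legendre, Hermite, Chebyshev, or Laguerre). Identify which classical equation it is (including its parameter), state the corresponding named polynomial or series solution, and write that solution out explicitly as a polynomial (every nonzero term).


The equation is already in a standard form:  (1 - x^2) y'' - x y' + 16 y = 0.
This matches the Chebyshev equation (1 - x^2) y'' - x y' + n^2 y = 0 (note the -x y' term, not -2x y') with n^2 = 16, so n = 4; the polynomial solution is T_4(x).
With y = sum_k a_k x^k, matching x^k gives (k+2)(k+1) a_{k+2} = (k^2 - n^2) a_k = (k - 4)(k + 4) a_k. The right side vanishes at k = 4, so the series with the parity of 4 terminates at degree 4.
Standard normalization: leading coefficient of T_n is 2^(n-1), so a_4 = 2^3 = 8. Work downward with a_k = (k+1)(k+2) a_{k+2} / ((k - 4)(k + 4)):
  a_2 = (3)(4)(8) / ((2 - 4)(2 + 4)) = 96/(-12) = -8
  a_0 = (1)(2)(-8) / ((0 - 4)(0 + 4)) = -16/(-16) = 1
Hence T_4(x) = 8 x^4 - 8 x^2 + 1.

T_4(x); series = 8 x^4 - 8 x^2 + 1


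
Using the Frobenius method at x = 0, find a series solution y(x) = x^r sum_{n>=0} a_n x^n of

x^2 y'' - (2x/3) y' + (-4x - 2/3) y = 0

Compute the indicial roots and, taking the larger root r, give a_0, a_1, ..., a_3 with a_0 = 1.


Write in Frobenius form y'' + (p(x)/x) y' + (q(x)/x^2) y = 0:
  p(x) = -2/3,  q(x) = -4x - 2/3.
Indicial equation: r(r-1) + (-2/3) r + (-2/3) = 0 -> roots r_1 = 2, r_2 = -1/3.
Take r = r_1 = 2. Let y(x) = x^r sum_{n>=0} a_n x^n with a_0 = 1.
Substitute y = x^r sum a_n x^n and match x^{r+n}. The recurrence is
  D(n) a_n - 4 a_{n-1} = 0,  where D(n) = (r+n)(r+n-1) + (-2/3)(r+n) + (-2/3).
  a_n = 4 / D(n) * a_{n-1}.
Since the indicial polynomial factors as (r - r_1)(r - r_2), D(n) = (r_1 + n - r_1)(r_1 + n - r_2) = n(n + 7/3).
Evaluating step by step (a_0 = 1):
  n = 1: D(1) = 1(1 + 7/3) = 10/3; numerator = 4(1) = 4; a_1 = (4)/(10/3) = 6/5
  n = 2: D(2) = 2(2 + 7/3) = 26/3; numerator = 4(6/5) = 24/5; a_2 = (24/5)/(26/3) = 36/65
  n = 3: D(3) = 3(3 + 7/3) = 16; numerator = 4(36/65) = 144/65; a_3 = (144/65)/(16) = 9/65

r = 2; a_0 = 1; a_1 = 6/5; a_2 = 36/65; a_3 = 9/65


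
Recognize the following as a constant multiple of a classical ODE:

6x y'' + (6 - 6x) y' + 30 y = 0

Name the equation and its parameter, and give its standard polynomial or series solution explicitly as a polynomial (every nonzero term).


All three coefficients share the factor 6; dividing through by 6 gives  x y'' + (1 - x) y' + 5 y = 0.
This matches the Laguerre equation x y'' + (1 - x) y' + n y = 0 with n = 5; the polynomial solution is L_5(x).
With y = sum_k a_k x^k, matching x^k gives (k+1)k a_{k+1} + (k+1) a_{k+1} - k a_k + n a_k = 0, i.e. (k+1)^2 a_{k+1} = (k - n) a_k = (k - 5) a_k. The right side vanishes at k = 5, so the series terminates at degree 5.
Standard normalization L_n(0) = 1 gives a_0 = 1. Work upward with a_{k+1} = (k - 5) a_k / (k+1)^2:
  a_1 = (0 - 5)(1) / 1^2 = -5/1 = -5
  a_2 = (1 - 5)(-5) / 2^2 = 20/4 = 5
  a_3 = (2 - 5)(5) / 3^2 = -15/9 = -5/3
  a_4 = (3 - 5)(-5/3) / 4^2 = (10/3)/16 = 5/24
  a_5 = (4 - 5)(5/24) / 5^2 = (-5/24)/25 = -1/120
Hence L_5(x) = -x^5/120 + 5 x^4/24 - 5 x^3/3 + 5 x^2 - 5 x + 1.

L_5(x); series = -x^5/120 + 5 x^4/24 - 5 x^3/3 + 5 x^2 - 5 x + 1


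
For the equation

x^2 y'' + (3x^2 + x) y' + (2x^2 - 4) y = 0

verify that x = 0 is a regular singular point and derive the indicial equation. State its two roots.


Divide by x^2 to reach normal form y'' + P_1(x) y' + P_2(x) y = 0 with P_1(x) = 3 + 1/x and P_2(x) = 2 - 4/x^2.
x = 0 is a singular point because the y'-coefficient 3 + 1/x has a pole at x = 0 and the y-coefficient 2 - 4/x^2 has a pole at x = 0.
It is a regular singular point because x P_1(x) = p(x) = 3x + 1 and x^2 P_2(x) = q(x) = 2x^2 - 4 are polynomials, hence analytic at x = 0.
p(0) = 1,  q(0) = -4.
Indicial equation: r(r-1) + p(0) r + q(0) = 0, i.e. r^2 + (p(0) - 1) r + q(0) = 0, i.e. r^2 - 4 = 0.
Discriminant: (0)^2 - 4(-4) = 16, so r = (0 ± 4)/2.
Solving: r_1 = 2, r_2 = -2.

indicial: r^2 - 4 = 0; roots r_1 = 2, r_2 = -2


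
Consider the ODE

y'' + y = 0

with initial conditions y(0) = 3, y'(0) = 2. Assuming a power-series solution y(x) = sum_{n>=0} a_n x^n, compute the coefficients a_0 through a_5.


Ansatz: y(x) = sum_{n>=0} a_n x^n, so y'(x) = sum_{n>=1} n a_n x^(n-1) and y''(x) = sum_{n>=2} n(n-1) a_n x^(n-2).
Substitute into P(x) y'' + Q(x) y' + R(x) y = 0 with P(x) = 1, Q(x) = 0, R(x) = 1, and match powers of x.
Initial conditions: a_0 = 3, a_1 = 2.
Setting the coefficient of each power of x to zero and solving order by order (substituting the coefficients already found):
  x^0: 2 a_2 + a_0 = 0  ->  2 a_2 = -a_0 = -3  ->  a_2 = -3/2
  x^1: 6 a_3 + a_1 = 0  ->  6 a_3 = -a_1 = -2  ->  a_3 = -1/3
  x^2: 12 a_4 + a_2 = 0  ->  12 a_4 = -a_2 = 3/2  ->  a_4 = 1/8
  x^3: 20 a_5 + a_3 = 0  ->  20 a_5 = -a_3 = 1/3  ->  a_5 = 1/60
Truncated series: y(x) = 3 + 2 x - (3/2) x^2 - (1/3) x^3 + (1/8) x^4 + (1/60) x^5 + O(x^6).

a_0 = 3; a_1 = 2; a_2 = -3/2; a_3 = -1/3; a_4 = 1/8; a_5 = 1/60


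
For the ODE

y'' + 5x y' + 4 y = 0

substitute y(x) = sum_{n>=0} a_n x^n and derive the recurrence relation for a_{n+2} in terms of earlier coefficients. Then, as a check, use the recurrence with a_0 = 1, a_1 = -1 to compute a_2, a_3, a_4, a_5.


Substitute y = sum_n a_n x^n.
y''(x) has coefficient (n+2)(n+1) a_{n+2} at x^n;
5 x y'(x) has coefficient 5 n a_n at x^n (shift);
4 y(x) has coefficient 4 a_n at x^n.
Matching x^n: (n+2)(n+1) a_{n+2} + (5n + 4) a_n = 0.
Thus a_{n+2} = (-5n - 4) / ((n+1)(n+2)) * a_n.

Check with a_0 = 1, a_1 = -1 (apply the recurrence for n = 0, 1, 2, 3): a_0 = 1, a_1 = -1, a_2 = -2, a_3 = 3/2, a_4 = 7/3, a_5 = -57/40.

a_(n+2) = (-5n - 4) / ((n+1)(n+2)) * a_n; check: a_0 = 1, a_1 = -1, a_2 = -2, a_3 = 3/2, a_4 = 7/3, a_5 = -57/40


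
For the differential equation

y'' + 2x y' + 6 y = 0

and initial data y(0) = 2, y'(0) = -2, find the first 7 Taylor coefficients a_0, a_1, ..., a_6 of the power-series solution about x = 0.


Ansatz: y(x) = sum_{n>=0} a_n x^n, so y'(x) = sum_{n>=1} n a_n x^(n-1) and y''(x) = sum_{n>=2} n(n-1) a_n x^(n-2).
Substitute into P(x) y'' + Q(x) y' + R(x) y = 0 with P(x) = 1, Q(x) = 2x, R(x) = 6, and match powers of x.
Initial conditions: a_0 = 2, a_1 = -2.
Setting the coefficient of each power of x to zero and solving order by order (substituting the coefficients already found):
  x^0: 2 a_2 + 6 a_0 = 0  ->  2 a_2 = -6 a_0 = -12  ->  a_2 = -6
  x^1: 6 a_3 + 8 a_1 = 0  ->  6 a_3 = -8 a_1 = 16  ->  a_3 = 8/3
  x^2: 12 a_4 + 10 a_2 = 0  ->  12 a_4 = -10 a_2 = 60  ->  a_4 = 5
  x^3: 20 a_5 + 12 a_3 = 0  ->  20 a_5 = -12 a_3 = -32  ->  a_5 = -8/5
  x^4: 30 a_6 + 14 a_4 = 0  ->  30 a_6 = -14 a_4 = -70  ->  a_6 = -7/3
Truncated series: y(x) = 2 - 2 x - 6 x^2 + (8/3) x^3 + 5 x^4 - (8/5) x^5 - (7/3) x^6 + O(x^7).

a_0 = 2; a_1 = -2; a_2 = -6; a_3 = 8/3; a_4 = 5; a_5 = -8/5; a_6 = -7/3


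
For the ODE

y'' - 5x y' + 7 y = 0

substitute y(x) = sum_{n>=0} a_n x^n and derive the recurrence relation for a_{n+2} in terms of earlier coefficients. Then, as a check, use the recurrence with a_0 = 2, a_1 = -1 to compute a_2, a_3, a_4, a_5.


Substitute y = sum_n a_n x^n.
y''(x) has coefficient (n+2)(n+1) a_{n+2} at x^n;
-5 x y'(x) has coefficient -5 n a_n at x^n (shift);
7 y(x) has coefficient 7 a_n at x^n.
Matching x^n: (n+2)(n+1) a_{n+2} + (-5n + 7) a_n = 0.
Thus a_{n+2} = (5n - 7) / ((n+1)(n+2)) * a_n.

Check with a_0 = 2, a_1 = -1 (apply the recurrence for n = 0, 1, 2, 3): a_0 = 2, a_1 = -1, a_2 = -7, a_3 = 1/3, a_4 = -7/4, a_5 = 2/15.

a_(n+2) = (5n - 7) / ((n+1)(n+2)) * a_n; check: a_0 = 2, a_1 = -1, a_2 = -7, a_3 = 1/3, a_4 = -7/4, a_5 = 2/15
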